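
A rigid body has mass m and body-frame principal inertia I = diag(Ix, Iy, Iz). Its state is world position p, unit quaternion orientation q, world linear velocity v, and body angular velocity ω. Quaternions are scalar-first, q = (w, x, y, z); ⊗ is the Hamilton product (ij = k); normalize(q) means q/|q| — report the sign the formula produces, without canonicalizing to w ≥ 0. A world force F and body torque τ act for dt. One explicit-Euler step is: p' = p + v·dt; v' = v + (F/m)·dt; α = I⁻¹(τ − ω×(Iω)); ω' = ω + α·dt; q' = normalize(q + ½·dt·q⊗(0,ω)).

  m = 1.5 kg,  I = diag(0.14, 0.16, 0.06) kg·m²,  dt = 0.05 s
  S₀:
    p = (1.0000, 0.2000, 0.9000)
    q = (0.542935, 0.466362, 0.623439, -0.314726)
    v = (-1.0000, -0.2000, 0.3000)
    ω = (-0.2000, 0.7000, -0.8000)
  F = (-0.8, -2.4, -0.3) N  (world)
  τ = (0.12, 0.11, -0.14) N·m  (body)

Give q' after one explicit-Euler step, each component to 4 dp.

q' = (0.5279, 0.4565, 0.6436, -0.3142)

q⊗(0,ω) = (-0.5949157, -0.3870300, 0.8160893, 0.0167932)
q + ½dt·q⊗(0,ω), renormalized = (0.5279, 0.4565, 0.6436, -0.3142)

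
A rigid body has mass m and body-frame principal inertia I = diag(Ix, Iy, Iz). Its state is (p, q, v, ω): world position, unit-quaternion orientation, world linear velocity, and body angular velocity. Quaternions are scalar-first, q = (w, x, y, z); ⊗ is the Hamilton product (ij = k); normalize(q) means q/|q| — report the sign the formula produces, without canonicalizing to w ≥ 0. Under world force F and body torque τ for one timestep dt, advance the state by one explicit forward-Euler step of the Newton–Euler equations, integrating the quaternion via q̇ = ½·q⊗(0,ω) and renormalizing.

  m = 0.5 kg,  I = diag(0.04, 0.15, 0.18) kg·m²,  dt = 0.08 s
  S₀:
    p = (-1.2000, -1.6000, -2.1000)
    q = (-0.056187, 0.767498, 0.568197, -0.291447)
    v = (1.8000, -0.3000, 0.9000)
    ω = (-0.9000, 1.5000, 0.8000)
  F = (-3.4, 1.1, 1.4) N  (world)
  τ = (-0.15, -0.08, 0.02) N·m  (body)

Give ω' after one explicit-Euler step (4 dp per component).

ω' = (-1.2720, 1.4036, 0.8749)

angular accel α = (-4.6500, -1.2053, 0.9361)
ω' = ω + α·dt = (-1.2720, 1.4036, 0.8749)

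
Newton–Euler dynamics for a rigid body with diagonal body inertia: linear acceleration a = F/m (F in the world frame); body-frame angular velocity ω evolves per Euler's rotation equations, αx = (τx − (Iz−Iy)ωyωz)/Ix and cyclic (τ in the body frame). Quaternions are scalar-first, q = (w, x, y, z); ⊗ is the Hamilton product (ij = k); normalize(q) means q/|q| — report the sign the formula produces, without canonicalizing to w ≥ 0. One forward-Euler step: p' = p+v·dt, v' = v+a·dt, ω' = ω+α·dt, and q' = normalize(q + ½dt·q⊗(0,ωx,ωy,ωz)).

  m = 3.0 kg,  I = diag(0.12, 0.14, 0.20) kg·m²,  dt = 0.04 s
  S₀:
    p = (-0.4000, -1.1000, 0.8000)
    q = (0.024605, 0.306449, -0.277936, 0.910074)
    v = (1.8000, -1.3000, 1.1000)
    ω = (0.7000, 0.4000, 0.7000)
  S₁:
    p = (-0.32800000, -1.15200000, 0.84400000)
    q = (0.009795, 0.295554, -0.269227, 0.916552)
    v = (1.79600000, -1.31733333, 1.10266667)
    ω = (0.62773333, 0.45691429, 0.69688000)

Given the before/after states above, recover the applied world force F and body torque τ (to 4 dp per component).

Δv = v₁−v₀ = (-0.00400000, -0.01733333, 0.00266667)
m·(v₁−v₀)/dt = (-0.3000, -1.3000, 0.2000)
Δω = ω₁−ω₀ = (-0.07226667, 0.05691429, -0.00312000)
τ = I·(Δω/dt) + ω₀×(Iω₀) = (-0.2000, 0.1600, -0.0100)

F = (-0.3000, -1.3000, 0.2000)
τ = (-0.2000, 0.1600, -0.0100)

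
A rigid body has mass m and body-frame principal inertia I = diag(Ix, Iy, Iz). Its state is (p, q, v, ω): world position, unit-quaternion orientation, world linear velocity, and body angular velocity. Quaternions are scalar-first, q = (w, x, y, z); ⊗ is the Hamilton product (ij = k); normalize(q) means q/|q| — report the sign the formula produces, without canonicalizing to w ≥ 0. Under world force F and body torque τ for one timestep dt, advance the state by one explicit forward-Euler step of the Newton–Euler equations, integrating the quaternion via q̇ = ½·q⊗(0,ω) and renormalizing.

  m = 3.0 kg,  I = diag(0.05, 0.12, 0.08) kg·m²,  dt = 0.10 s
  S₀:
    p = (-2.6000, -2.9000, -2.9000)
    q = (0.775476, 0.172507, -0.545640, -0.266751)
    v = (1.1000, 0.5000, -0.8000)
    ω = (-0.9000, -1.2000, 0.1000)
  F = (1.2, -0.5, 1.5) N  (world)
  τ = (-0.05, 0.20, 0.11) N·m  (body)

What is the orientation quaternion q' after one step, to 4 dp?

q' = (0.7497, 0.1185, -0.5794, -0.2969)

2q̇ = q⊗(0,ω) = (-0.4728366, -1.0725936, -0.7077460, -0.6205368)
updated quaternion q' = (0.7497, 0.1185, -0.5794, -0.2969)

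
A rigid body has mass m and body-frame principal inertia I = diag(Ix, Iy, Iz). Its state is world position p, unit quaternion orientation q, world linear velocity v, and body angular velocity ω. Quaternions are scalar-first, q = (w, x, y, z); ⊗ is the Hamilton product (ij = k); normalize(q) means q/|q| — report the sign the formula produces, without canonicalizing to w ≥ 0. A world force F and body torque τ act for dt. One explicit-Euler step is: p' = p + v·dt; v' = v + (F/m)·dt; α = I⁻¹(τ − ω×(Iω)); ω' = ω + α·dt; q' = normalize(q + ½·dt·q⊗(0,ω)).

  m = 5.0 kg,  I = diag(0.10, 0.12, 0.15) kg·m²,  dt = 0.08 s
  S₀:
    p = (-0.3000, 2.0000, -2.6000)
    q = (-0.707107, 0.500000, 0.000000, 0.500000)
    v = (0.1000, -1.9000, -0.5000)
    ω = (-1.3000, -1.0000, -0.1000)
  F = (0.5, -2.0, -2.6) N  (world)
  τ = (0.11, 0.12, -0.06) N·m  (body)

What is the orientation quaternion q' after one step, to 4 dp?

q' = (-0.6776, 0.5556, 0.0043, 0.4818)

2q̇ = q⊗(0,ω) = (0.7000000, 1.4192391, 0.1071070, -0.4292893)
updated quaternion q' = (-0.6776, 0.5556, 0.0043, 0.4818)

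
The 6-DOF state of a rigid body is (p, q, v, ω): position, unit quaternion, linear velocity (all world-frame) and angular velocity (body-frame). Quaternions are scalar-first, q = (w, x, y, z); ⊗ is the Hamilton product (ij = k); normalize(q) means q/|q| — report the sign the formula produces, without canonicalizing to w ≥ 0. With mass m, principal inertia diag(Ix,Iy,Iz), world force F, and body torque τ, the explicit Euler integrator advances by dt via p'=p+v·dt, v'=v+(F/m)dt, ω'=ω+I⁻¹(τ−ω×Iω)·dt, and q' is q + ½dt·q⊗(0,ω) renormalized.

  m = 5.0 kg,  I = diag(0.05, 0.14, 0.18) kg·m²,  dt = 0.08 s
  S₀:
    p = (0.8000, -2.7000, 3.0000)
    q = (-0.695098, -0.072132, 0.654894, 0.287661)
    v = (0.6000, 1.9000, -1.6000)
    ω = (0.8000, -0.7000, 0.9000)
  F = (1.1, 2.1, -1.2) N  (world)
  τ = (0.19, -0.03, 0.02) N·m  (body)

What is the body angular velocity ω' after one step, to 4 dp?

ω' = (1.1443, -0.6637, 0.9313)

ω×(Iω) gyroscopic = (-0.0252, -0.0936, -0.0504)
α = I⁻¹(τ − ω×Iω) = (4.3040, 0.4543, 0.3911)
ω' = ω + α·dt = (1.1443, -0.6637, 0.9313)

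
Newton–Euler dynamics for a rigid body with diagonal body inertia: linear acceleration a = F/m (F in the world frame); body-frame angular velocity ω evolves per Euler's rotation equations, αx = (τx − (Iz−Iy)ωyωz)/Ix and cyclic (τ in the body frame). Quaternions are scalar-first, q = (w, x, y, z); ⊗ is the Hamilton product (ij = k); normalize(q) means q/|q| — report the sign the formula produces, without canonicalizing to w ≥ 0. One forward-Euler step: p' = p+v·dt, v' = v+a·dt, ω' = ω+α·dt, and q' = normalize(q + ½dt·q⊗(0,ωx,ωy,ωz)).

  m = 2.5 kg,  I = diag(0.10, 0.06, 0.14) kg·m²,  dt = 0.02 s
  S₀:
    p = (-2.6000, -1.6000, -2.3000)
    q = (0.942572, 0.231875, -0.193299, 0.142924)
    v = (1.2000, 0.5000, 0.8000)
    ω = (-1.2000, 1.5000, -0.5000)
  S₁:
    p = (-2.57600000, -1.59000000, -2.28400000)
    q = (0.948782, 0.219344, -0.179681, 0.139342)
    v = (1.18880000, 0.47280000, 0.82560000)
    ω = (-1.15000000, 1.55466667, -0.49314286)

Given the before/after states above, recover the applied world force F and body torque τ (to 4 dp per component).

F = (-1.4000, -3.4000, 3.2000)
τ = (0.1900, 0.1400, 0.1200)

rate change Δω = (0.05000000, 0.05466667, 0.00685714)
I·α + gyro = (0.1900, 0.1400, 0.1200)
v₁ − v₀ = (-0.01120000, -0.02720000, 0.02560000)
applied force F = (-1.4000, -3.4000, 3.2000)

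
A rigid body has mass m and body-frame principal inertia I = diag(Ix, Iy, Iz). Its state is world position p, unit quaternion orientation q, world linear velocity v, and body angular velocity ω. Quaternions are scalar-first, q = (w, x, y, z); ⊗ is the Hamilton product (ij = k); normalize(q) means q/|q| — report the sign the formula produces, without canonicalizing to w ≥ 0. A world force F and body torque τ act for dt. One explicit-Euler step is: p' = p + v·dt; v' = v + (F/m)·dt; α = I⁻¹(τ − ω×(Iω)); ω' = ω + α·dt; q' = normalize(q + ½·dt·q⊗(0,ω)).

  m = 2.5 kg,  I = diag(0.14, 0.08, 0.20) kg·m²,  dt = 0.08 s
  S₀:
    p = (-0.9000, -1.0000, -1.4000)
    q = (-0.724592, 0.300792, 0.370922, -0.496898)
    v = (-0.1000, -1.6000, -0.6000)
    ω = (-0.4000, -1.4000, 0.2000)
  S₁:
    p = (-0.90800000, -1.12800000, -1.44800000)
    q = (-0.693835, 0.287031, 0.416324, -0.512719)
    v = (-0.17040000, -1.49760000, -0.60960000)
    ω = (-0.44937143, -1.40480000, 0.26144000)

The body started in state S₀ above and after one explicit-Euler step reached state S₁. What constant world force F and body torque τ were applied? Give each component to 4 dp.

Δω = ω₁−ω₀ = (-0.04937143, -0.00480000, 0.06144000)
gyro term ω₀×Iω₀ = (-0.0336, 0.0048, -0.0336)
applied torque τ = (-0.1200, 0.0000, 0.1200)
velocity change Δv = (-0.07040000, 0.10240000, -0.00960000)
applied force F = (-2.2000, 3.2000, -0.3000)

F = (-2.2000, 3.2000, -0.3000)
τ = (-0.1200, 0.0000, 0.1200)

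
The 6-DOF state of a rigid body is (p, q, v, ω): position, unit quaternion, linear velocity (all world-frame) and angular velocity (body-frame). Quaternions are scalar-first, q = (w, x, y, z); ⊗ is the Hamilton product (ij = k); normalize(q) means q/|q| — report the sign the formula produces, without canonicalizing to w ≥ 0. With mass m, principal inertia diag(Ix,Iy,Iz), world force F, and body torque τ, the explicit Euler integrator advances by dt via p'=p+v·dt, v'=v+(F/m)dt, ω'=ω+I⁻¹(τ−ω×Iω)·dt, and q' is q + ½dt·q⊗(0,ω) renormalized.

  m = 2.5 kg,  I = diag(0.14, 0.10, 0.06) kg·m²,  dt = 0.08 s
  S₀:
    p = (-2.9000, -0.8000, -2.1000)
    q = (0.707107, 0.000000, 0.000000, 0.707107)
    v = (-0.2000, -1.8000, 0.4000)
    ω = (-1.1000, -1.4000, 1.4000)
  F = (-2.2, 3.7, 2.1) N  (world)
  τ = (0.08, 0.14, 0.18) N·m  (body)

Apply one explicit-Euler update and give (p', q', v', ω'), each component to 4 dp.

p' = (-2.9160, -0.9440, -2.0680)
q' = (0.6648, 0.0085, -0.0704, 0.7437)
v' = (-0.2704, -1.6816, 0.4672)
ω' = (-1.0991, -1.1894, 1.7221)

linear accel F/m = (-0.8800, 1.4800, 0.8400)
p + v·dt = (-2.9160, -0.9440, -2.0680)
new velocity v' = (-0.2704, -1.6816, 0.4672)
α = I⁻¹(τ − ω×Iω) = (0.0114, 2.6320, 4.0267)
ω' = ω + α·dt = (-1.0991, -1.1894, 1.7221)
2q̇ = q⊗(0,ω) = (-0.9899498, 0.2121321, -1.7677675, 0.9899498)
q + ½dt·q⊗(0,ω), renormalized = (0.6648, 0.0085, -0.0704, 0.7437)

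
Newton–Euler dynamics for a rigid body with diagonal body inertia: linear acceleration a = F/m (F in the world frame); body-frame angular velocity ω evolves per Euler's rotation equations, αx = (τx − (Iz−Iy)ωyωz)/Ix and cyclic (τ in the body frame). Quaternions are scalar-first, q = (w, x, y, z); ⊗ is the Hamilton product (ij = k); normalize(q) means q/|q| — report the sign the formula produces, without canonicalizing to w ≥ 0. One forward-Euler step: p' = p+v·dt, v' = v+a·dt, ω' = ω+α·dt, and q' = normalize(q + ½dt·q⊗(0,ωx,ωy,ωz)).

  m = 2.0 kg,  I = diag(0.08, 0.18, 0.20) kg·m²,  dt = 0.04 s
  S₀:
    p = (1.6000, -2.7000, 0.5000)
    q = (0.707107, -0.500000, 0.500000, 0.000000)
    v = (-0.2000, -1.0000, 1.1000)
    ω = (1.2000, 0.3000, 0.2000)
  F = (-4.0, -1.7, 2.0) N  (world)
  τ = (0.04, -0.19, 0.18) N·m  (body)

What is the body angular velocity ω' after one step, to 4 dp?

angular accel α = (0.4850, -0.8956, 0.7200)
new body rate ω' = (1.2194, 0.2642, 0.2288)

ω' = (1.2194, 0.2642, 0.2288)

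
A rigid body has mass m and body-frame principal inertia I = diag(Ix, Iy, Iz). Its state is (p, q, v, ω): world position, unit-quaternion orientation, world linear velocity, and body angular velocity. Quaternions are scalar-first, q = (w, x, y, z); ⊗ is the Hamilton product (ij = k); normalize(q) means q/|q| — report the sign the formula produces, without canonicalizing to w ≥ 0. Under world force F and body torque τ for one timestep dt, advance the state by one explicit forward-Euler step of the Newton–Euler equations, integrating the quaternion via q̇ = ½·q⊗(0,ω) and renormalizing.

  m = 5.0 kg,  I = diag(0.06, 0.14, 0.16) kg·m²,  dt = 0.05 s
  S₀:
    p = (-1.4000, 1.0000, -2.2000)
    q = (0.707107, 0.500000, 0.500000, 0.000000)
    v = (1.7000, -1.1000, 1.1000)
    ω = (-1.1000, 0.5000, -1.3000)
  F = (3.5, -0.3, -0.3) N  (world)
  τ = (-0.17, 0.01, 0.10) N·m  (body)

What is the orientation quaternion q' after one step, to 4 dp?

q⊗(0,ω) = (0.3000000, -1.4278177, 1.0035535, -0.1192391)
q + ½dt·q⊗(0,ω), renormalized = (0.7139, 0.4638, 0.5246, -0.0030)

q' = (0.7139, 0.4638, 0.5246, -0.0030)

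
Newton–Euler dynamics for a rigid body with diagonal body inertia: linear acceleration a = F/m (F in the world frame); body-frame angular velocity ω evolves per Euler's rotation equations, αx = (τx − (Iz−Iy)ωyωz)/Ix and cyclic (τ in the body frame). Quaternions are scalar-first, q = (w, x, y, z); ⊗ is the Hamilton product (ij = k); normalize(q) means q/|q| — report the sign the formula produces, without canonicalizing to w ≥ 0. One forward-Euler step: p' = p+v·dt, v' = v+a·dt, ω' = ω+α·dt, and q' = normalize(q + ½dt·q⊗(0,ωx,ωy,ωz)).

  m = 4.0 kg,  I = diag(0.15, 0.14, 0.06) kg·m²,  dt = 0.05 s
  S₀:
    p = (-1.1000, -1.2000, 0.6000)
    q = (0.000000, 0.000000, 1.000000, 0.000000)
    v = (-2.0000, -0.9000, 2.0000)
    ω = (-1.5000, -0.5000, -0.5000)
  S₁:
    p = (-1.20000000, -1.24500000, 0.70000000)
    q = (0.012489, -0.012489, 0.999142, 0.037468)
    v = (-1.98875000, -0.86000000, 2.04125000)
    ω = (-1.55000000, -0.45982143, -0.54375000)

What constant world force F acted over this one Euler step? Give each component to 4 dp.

F = (0.9000, 3.2000, 3.3000)

velocity change Δv = (0.01125000, 0.04000000, 0.04125000)
applied force F = (0.9000, 3.2000, 3.3000)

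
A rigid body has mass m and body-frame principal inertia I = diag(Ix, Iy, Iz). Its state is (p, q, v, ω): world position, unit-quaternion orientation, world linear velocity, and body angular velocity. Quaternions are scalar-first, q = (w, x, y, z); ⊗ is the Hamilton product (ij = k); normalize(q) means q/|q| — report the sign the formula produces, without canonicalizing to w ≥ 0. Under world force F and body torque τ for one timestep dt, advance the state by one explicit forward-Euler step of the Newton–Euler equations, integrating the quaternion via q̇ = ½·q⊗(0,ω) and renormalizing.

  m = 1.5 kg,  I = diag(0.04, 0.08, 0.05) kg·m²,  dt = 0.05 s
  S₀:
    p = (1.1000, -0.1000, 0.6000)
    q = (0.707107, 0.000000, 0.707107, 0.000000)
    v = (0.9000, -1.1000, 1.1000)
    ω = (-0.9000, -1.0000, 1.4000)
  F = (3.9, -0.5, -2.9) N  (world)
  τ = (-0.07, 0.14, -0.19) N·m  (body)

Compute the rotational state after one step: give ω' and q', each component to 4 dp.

angular accel α = (-2.8000, 1.5925, -4.5200)
ω' = ω + α·dt = (-1.0400, -0.9204, 1.1740)
2q̇ = q⊗(0,ω) = (0.7071070, 0.3535535, -0.7071070, 1.6263461)
q' = normalize(q + ½dt·q⊗(0,ω)) = (0.7239, 0.0088, 0.6886, 0.0406)

ω' = (-1.0400, -0.9204, 1.1740)
q' = (0.7239, 0.0088, 0.6886, 0.0406)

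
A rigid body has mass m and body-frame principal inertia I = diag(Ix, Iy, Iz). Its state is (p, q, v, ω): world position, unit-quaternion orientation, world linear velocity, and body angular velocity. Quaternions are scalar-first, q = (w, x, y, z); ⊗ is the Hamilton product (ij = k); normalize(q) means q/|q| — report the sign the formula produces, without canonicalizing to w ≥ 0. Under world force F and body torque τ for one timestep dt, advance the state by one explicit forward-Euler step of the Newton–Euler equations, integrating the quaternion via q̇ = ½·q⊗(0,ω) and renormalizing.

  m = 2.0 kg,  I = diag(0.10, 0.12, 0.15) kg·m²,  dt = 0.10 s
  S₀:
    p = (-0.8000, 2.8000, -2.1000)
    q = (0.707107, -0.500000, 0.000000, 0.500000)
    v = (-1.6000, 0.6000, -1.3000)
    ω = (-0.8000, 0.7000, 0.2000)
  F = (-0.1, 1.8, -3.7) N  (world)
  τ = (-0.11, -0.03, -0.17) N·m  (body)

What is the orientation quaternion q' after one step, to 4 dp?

2q̇ = q⊗(0,ω) = (-0.5000000, -0.9156856, 0.1949749, -0.2085786)
q' = normalize(q + ½dt·q⊗(0,ω)) = (0.6811, -0.5450, 0.0097, 0.4889)

q' = (0.6811, -0.5450, 0.0097, 0.4889)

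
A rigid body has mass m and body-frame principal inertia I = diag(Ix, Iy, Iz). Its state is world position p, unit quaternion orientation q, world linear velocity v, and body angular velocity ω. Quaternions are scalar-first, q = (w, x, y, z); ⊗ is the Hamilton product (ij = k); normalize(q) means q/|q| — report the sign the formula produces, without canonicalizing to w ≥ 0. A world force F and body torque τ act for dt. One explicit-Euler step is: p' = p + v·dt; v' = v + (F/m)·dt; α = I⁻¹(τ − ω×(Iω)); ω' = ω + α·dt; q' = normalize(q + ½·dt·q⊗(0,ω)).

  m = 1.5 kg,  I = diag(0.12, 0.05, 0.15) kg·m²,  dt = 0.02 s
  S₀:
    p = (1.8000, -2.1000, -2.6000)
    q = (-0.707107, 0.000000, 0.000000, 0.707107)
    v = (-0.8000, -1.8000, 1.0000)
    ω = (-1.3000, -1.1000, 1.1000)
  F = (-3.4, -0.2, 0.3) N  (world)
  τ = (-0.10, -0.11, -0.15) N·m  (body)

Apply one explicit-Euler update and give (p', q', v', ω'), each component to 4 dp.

p' = (1.7840, -2.1360, -2.5800)
q' = (-0.7147, 0.0170, -0.0014, 0.6992)
v' = (-0.8453, -1.8027, 1.0040)
ω' = (-1.2965, -1.1612, 1.0933)

α = I⁻¹(τ − ω×Iω) = (0.1750, -3.0580, -0.3327)
new body rate ω' = (-1.2965, -1.1612, 1.0933)
2q̇ = q⊗(0,ω) = (-0.7778177, 1.6970568, -0.1414214, -0.7778177)
q' = normalize(q + ½dt·q⊗(0,ω)) = (-0.7147, 0.0170, -0.0014, 0.6992)
linear accel F/m = (-2.2667, -0.1333, 0.2000)
p + v·dt = (1.7840, -2.1360, -2.5800)
v + (F/m)dt = (-0.8453, -1.8027, 1.0040)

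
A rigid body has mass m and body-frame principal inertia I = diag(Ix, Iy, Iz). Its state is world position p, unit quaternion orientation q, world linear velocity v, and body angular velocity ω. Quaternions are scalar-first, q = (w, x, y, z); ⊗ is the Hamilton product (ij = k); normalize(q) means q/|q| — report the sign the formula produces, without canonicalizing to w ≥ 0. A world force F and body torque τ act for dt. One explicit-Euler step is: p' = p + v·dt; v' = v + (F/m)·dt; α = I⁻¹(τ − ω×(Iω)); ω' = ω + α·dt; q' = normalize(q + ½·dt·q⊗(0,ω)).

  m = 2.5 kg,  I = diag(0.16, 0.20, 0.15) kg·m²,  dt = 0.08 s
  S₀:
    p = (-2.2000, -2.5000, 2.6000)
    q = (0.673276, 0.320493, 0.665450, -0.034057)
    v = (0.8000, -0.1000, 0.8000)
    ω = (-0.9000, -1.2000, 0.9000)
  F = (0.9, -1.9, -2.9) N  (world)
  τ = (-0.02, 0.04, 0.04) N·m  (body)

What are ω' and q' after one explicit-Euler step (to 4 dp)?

ω' = (-0.9370, -1.1808, 0.8983)
q' = (0.7162, 0.3178, 0.6213, -0.0012)

α = I⁻¹(τ − ω×Iω) = (-0.4625, 0.2405, -0.0213)
ω + α·dt = (-0.9370, -1.1808, 0.8983)
2q̇ = q⊗(0,ω) = (1.1176350, -0.0479118, -1.0657236, 0.8202618)
updated quaternion q' = (0.7162, 0.3178, 0.6213, -0.0012)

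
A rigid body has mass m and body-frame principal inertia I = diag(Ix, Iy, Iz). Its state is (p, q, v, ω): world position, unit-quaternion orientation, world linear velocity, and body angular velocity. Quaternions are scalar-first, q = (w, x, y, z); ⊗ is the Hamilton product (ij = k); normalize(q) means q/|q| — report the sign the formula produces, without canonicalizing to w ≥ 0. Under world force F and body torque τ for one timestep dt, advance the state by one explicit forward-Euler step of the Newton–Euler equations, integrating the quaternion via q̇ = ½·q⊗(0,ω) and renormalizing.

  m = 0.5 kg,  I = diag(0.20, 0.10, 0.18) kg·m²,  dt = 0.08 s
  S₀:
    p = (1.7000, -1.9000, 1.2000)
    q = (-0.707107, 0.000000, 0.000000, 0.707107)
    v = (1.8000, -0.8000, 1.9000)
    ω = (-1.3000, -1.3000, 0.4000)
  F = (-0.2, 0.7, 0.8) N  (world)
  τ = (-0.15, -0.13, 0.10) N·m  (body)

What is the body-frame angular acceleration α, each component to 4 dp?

α = (-0.5420, -1.1960, 1.4944)

precession coupling ω×(Iω) = (-0.0416, -0.0104, -0.1690)
angular accel α = (-0.5420, -1.1960, 1.4944)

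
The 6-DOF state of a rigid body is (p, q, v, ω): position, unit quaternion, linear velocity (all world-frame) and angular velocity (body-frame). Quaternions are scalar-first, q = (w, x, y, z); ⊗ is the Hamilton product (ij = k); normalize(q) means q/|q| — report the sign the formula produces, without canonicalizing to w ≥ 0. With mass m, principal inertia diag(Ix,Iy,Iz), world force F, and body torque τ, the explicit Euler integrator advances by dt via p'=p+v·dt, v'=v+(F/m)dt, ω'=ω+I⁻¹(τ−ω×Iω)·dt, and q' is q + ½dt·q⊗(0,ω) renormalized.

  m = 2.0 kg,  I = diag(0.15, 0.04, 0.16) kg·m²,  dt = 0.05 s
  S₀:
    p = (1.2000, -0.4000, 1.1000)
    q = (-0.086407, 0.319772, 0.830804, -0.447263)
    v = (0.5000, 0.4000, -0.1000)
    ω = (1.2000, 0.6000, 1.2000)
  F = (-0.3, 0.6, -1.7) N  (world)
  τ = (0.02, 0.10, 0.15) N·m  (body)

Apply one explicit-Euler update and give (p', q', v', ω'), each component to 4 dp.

p' = (1.2250, -0.3800, 1.0950)
q' = (-0.0949, 0.3485, 0.8057, -0.4695)
v' = (0.4925, 0.4150, -0.1425)
ω' = (1.1779, 0.7430, 1.2716)

a = F/m = (-0.1500, 0.3000, -0.8500)
new position p' = (1.2250, -0.3800, 1.0950)
v' = v + a·dt = (0.4925, 0.4150, -0.1425)
ω×(Iω) gyroscopic = (0.0864, -0.0144, -0.0792)
α = I⁻¹(τ − ω×Iω) = (-0.4427, 2.8600, 1.4325)
ω + α·dt = (1.1779, 0.7430, 1.2716)
q⊗(0,ω) = (-0.3454932, 1.1616342, -0.9722862, -0.9087900)
updated quaternion q' = (-0.0949, 0.3485, 0.8057, -0.4695)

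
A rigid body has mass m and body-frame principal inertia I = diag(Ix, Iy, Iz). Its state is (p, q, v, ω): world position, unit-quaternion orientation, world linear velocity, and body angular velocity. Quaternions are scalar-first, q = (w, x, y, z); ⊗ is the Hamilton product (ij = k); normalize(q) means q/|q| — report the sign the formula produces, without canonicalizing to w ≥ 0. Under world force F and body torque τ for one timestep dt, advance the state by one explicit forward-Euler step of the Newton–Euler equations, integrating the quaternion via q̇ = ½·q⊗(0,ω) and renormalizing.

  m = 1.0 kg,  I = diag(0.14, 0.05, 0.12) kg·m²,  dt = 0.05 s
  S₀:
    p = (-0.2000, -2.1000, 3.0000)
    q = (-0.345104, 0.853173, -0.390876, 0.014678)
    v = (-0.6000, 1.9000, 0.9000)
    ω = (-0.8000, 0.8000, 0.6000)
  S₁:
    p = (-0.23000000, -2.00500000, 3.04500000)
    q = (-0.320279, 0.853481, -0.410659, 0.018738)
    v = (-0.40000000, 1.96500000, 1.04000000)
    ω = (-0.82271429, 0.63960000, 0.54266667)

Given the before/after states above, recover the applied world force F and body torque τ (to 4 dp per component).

rate change Δω = (-0.02271429, -0.16040000, -0.05733333)
τ = I·(Δω/dt) + ω₀×(Iω₀) = (-0.0300, -0.1700, -0.0800)
velocity change Δv = (0.20000000, 0.06500000, 0.14000000)
F = m·Δv/dt = (4.0000, 1.3000, 2.8000)

F = (4.0000, 1.3000, 2.8000)
τ = (-0.0300, -0.1700, -0.0800)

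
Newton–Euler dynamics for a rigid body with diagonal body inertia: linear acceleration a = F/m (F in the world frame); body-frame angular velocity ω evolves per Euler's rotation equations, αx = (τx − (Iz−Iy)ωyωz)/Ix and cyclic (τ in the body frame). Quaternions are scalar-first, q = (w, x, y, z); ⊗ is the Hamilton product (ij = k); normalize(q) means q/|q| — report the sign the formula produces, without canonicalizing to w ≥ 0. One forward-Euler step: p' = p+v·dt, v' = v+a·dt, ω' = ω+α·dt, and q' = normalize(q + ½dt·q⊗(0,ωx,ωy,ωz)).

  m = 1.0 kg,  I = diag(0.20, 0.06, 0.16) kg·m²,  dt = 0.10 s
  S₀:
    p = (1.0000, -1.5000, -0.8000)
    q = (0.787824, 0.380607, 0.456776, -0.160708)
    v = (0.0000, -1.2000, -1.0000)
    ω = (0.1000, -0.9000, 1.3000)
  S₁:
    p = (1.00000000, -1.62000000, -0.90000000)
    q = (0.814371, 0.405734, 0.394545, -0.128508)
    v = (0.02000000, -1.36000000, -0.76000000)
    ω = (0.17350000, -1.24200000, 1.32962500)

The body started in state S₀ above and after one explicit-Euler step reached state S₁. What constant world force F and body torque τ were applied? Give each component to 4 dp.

F = (0.2000, -1.6000, 2.4000)
τ = (0.0300, -0.2000, 0.0600)

Δω = ω₁−ω₀ = (0.07350000, -0.34200000, 0.02962500)
ω₀×(Iω₀) = (-0.1170, 0.0052, 0.0126)
I·α + gyro = (0.0300, -0.2000, 0.0600)
Δv = v₁−v₀ = (0.02000000, -0.16000000, 0.24000000)
m·(v₁−v₀)/dt = (0.2000, -1.6000, 2.4000)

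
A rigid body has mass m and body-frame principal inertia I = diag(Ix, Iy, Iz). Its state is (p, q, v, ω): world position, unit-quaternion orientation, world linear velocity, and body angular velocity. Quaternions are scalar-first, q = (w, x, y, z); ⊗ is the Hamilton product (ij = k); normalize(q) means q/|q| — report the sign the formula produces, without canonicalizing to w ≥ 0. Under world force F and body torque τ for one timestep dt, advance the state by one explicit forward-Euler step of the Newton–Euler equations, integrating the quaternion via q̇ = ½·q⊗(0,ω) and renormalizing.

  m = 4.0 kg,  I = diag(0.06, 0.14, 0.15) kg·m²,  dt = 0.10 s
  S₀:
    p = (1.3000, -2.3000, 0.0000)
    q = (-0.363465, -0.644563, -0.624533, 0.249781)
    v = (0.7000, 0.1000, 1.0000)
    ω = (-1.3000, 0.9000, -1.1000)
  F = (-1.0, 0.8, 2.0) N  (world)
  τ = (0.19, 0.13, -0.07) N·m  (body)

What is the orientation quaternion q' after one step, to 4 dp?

Hamilton product q⊗(0,ω) = (-0.0010931, 0.9346879, -1.3608531, -0.9921881)
updated quaternion q' = (-0.3618, -0.5951, -0.6894, 0.1992)

q' = (-0.3618, -0.5951, -0.6894, 0.1992)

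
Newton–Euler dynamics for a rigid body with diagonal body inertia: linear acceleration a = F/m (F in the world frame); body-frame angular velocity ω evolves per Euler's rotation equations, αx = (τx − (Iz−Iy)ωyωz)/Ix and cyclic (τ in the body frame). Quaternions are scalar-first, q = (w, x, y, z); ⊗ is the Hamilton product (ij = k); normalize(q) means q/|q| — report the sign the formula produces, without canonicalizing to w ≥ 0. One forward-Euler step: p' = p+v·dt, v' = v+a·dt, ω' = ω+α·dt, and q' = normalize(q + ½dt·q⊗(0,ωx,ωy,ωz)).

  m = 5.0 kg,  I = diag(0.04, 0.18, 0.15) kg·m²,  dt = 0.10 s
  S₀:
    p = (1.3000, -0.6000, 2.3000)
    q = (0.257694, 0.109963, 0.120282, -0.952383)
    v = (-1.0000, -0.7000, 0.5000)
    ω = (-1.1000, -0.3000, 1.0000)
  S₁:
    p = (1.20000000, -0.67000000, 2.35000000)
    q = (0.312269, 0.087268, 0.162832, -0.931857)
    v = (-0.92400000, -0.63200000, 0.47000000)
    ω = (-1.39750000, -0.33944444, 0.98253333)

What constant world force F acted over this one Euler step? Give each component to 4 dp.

F = (3.8000, 3.4000, -1.5000)

velocity change Δv = (0.07600000, 0.06800000, -0.03000000)
applied force F = (3.8000, 3.4000, -1.5000)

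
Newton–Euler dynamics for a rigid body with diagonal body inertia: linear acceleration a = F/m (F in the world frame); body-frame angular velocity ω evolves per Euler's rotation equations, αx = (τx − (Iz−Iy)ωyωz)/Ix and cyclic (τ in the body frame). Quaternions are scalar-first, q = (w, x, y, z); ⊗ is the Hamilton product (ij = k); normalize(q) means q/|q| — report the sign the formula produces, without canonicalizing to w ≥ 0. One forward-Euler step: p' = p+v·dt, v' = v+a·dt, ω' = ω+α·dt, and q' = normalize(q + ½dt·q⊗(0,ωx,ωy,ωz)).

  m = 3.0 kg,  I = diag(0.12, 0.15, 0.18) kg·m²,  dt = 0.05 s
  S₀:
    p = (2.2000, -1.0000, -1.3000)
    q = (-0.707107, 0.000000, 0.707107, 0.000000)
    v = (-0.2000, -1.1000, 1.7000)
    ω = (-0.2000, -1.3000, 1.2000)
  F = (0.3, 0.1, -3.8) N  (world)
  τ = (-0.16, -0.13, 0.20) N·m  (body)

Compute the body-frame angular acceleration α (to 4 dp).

α = (-0.9433, -0.9627, 1.0678)

ω×(Iω) gyroscopic = (-0.0468, 0.0144, 0.0078)
(τ − ω×Iω)/I = (-0.9433, -0.9627, 1.0678)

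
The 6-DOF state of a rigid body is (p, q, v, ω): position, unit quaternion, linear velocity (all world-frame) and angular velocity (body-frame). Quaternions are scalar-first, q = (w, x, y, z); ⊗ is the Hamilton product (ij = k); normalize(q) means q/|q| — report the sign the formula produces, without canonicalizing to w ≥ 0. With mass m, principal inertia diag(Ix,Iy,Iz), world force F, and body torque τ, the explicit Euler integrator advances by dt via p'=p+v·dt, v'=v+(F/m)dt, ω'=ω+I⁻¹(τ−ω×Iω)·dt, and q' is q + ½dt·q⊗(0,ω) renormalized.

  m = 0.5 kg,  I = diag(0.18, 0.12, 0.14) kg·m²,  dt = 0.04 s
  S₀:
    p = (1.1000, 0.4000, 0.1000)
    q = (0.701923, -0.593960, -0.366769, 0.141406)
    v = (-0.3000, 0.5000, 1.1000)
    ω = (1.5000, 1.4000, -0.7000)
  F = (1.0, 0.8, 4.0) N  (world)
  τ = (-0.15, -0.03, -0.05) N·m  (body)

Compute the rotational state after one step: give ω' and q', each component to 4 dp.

ω' = (1.4710, 1.4040, -0.6783)
q' = (0.7313, -0.5712, -0.3509, 0.1258)

angular accel α = (-0.7244, 0.1000, 0.5429)
new body rate ω' = (1.4710, 1.4040, -0.6783)
Hamilton product q⊗(0,ω) = (1.5034008, 1.1116544, 0.7790292, -0.7727366)
q' = normalize(q + ½dt·q⊗(0,ω)) = (0.7313, -0.5712, -0.3509, 0.1258)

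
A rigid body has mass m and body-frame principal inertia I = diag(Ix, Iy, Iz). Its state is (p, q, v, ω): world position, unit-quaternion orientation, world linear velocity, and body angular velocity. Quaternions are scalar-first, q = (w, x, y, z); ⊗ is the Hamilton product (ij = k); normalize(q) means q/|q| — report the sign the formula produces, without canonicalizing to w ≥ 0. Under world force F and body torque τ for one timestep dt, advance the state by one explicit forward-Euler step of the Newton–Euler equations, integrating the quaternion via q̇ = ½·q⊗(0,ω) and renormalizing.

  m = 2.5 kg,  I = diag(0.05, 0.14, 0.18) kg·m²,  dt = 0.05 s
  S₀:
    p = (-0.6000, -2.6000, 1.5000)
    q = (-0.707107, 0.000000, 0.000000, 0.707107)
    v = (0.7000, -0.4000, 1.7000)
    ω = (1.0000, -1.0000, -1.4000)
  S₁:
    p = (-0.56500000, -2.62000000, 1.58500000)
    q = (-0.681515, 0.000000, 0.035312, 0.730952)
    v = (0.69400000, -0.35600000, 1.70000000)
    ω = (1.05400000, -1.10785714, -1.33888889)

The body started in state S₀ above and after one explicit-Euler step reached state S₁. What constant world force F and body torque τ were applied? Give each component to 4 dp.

F = (-0.3000, 2.2000, 0.0000)
τ = (0.1100, -0.1200, 0.1300)

ω₁ − ω₀ = (0.05400000, -0.10785714, 0.06111111)
I·α + gyro = (0.1100, -0.1200, 0.1300)
velocity change Δv = (-0.00600000, 0.04400000, 0.00000000)
F = m·Δv/dt = (-0.3000, 2.2000, 0.0000)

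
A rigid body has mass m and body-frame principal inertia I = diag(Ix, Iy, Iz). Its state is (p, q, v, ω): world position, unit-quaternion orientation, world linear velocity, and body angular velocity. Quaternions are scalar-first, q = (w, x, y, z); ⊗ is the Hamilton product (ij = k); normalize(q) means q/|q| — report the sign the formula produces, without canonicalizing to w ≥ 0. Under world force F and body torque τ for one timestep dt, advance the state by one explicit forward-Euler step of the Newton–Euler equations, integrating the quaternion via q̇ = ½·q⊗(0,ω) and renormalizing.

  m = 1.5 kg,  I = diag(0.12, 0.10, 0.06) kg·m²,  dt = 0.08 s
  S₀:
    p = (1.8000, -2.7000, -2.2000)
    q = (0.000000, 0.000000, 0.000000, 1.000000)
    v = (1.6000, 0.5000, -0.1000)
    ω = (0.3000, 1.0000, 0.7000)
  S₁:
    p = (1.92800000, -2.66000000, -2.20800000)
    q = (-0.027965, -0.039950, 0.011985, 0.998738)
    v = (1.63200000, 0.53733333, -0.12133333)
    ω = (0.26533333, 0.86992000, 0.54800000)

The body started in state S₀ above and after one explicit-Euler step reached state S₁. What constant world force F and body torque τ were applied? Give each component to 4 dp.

F = (0.6000, 0.7000, -0.4000)
τ = (-0.0800, -0.1500, -0.1200)

v₁ − v₀ = (0.03200000, 0.03733333, -0.02133333)
m·(v₁−v₀)/dt = (0.6000, 0.7000, -0.4000)
rate change Δω = (-0.03466667, -0.13008000, -0.15200000)
precession coupling = (-0.0280, 0.0126, -0.0060)
I·α + gyro = (-0.0800, -0.1500, -0.1200)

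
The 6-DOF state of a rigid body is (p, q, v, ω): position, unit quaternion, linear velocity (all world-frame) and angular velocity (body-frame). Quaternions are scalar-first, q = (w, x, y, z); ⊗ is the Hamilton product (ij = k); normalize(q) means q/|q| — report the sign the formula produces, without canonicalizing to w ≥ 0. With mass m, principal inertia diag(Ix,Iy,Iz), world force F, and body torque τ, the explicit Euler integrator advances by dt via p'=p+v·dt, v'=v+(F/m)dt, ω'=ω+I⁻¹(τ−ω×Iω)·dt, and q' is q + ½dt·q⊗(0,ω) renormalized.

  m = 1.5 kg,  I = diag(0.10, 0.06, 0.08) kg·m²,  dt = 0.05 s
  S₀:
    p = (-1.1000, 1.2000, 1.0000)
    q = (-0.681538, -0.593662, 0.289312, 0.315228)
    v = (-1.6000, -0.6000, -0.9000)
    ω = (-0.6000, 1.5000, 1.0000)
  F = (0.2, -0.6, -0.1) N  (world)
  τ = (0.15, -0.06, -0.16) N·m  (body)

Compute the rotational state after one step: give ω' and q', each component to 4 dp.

ω×(Iω) gyroscopic = (0.0300, -0.0120, 0.0360)
α = I⁻¹(τ − ω×Iω) = (1.2000, -0.8000, -2.4500)
ω + α·dt = (-0.5400, 1.4600, 0.8775)
Hamilton product q⊗(0,ω) = (-1.1053932, 0.2253928, -0.6177818, -1.3984438)
q' = normalize(q + ½dt·q⊗(0,ω)) = (-0.7084, -0.5874, 0.2736, 0.2800)

ω' = (-0.5400, 1.4600, 0.8775)
q' = (-0.7084, -0.5874, 0.2736, 0.2800)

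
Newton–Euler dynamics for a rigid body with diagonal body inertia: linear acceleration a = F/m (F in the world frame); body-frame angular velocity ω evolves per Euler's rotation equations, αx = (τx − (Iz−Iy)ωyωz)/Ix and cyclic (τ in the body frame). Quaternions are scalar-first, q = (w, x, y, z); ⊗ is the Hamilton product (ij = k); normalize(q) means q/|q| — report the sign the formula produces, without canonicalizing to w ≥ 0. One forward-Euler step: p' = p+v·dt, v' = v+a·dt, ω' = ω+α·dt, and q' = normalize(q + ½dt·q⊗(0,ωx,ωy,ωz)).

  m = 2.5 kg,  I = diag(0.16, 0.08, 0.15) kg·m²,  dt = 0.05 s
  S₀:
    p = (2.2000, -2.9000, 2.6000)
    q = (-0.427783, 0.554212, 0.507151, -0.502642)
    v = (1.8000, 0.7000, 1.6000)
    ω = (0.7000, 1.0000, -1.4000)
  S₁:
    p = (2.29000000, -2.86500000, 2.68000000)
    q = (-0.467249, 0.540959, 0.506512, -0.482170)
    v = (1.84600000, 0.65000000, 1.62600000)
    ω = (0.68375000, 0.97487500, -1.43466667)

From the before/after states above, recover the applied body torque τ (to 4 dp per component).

rate change Δω = (-0.01625000, -0.02512500, -0.03466667)
ω₀×(Iω₀) = (-0.0980, -0.0098, -0.0560)
applied torque τ = (-0.1500, -0.0500, -0.1600)

τ = (-0.1500, -0.0500, -0.1600)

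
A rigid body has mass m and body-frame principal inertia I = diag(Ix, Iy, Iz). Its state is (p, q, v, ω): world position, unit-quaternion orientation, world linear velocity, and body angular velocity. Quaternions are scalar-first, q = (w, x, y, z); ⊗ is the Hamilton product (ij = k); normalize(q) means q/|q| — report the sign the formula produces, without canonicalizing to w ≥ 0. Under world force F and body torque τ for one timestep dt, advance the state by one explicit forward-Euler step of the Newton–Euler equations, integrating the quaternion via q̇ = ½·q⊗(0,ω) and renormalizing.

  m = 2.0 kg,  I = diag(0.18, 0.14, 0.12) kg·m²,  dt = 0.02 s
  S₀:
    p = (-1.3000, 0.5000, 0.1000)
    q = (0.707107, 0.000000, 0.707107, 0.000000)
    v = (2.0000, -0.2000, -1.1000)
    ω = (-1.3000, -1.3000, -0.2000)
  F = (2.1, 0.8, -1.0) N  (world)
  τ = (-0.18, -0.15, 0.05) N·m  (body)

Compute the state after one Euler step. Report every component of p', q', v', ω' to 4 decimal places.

p' = (-1.2600, 0.4960, 0.0780)
q' = (0.7162, -0.0106, 0.6978, 0.0078)
v' = (2.0210, -0.1920, -1.1100)
ω' = (-1.3194, -1.3237, -0.1804)

precession coupling ω×(Iω) = (-0.0052, 0.0156, -0.0676)
α = I⁻¹(τ − ω×Iω) = (-0.9711, -1.1829, 0.9800)
ω' = ω + α·dt = (-1.3194, -1.3237, -0.1804)
2q̇ = q⊗(0,ω) = (0.9192391, -1.0606605, -0.9192391, 0.7778177)
q + ½dt·q⊗(0,ω), renormalized = (0.7162, -0.0106, 0.6978, 0.0078)
p + v·dt = (-1.2600, 0.4960, 0.0780)
v + (F/m)dt = (2.0210, -0.1920, -1.1100)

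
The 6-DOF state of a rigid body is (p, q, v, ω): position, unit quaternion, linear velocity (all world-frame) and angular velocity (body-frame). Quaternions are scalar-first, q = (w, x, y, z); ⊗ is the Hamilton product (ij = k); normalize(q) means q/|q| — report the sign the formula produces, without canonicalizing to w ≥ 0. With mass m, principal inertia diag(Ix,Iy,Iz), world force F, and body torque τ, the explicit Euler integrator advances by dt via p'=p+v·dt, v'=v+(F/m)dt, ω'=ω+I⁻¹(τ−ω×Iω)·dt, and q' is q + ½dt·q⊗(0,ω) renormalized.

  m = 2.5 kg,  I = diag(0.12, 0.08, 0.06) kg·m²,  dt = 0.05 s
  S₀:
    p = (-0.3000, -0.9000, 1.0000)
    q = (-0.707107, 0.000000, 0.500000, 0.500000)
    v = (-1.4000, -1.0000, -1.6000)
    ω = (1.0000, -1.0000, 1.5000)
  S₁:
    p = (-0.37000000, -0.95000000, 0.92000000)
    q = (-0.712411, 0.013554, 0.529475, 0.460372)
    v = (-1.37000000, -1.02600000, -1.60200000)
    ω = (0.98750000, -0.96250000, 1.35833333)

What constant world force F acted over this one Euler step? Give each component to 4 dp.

velocity change Δv = (0.03000000, -0.02600000, -0.00200000)
applied force F = (1.5000, -1.3000, -0.1000)

F = (1.5000, -1.3000, -0.1000)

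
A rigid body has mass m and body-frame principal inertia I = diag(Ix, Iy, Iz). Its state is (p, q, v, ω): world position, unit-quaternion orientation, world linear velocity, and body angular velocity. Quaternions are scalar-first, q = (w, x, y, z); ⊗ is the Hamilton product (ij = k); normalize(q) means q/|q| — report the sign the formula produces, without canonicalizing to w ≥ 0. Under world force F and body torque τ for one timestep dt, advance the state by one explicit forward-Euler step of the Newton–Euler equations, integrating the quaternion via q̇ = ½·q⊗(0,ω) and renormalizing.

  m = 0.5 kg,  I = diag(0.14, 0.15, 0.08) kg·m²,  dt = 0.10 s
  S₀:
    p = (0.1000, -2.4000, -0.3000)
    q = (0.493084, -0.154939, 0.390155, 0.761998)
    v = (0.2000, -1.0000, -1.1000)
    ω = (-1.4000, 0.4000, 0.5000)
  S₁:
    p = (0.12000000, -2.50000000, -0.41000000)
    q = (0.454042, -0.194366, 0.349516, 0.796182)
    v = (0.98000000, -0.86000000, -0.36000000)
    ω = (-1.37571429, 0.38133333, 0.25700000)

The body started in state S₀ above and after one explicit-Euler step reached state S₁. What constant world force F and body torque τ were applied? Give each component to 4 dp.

Δω = ω₁−ω₀ = (0.02428571, -0.01866667, -0.24300000)
I·α + gyro = (0.0200, -0.0700, -0.2000)
Δv = v₁−v₀ = (0.78000000, 0.14000000, 0.74000000)
m·(v₁−v₀)/dt = (3.9000, 0.7000, 3.7000)

F = (3.9000, 0.7000, 3.7000)
τ = (0.0200, -0.0700, -0.2000)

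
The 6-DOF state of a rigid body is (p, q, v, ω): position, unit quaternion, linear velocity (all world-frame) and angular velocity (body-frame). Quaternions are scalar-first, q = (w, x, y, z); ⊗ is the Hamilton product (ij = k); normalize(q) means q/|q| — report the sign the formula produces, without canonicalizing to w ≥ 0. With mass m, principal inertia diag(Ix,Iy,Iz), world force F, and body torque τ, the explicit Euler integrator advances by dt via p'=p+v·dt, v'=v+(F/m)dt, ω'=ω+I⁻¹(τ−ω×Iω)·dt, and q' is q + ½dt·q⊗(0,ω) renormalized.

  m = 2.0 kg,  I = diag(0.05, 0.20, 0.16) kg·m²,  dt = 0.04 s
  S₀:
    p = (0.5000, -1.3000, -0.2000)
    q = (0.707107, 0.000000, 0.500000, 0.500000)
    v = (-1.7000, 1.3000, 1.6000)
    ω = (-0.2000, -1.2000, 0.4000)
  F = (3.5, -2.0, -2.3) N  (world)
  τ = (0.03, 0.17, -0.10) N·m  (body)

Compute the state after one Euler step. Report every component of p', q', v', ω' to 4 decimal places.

gyro term ω×Iω = (0.0192, 0.0088, 0.0360)
(τ − ω×Iω)/I = (0.2160, 0.8060, -0.8500)
ω + α·dt = (-0.1914, -1.1678, 0.3660)
Hamilton product q⊗(0,ω) = (0.4000000, 0.6585786, -0.9485284, 0.3828428)
q' = normalize(q + ½dt·q⊗(0,ω)) = (0.7149, 0.0132, 0.4809, 0.5075)
a = F/m = (1.7500, -1.0000, -1.1500)
p + v·dt = (0.4320, -1.2480, -0.1360)
v + (F/m)dt = (-1.6300, 1.2600, 1.5540)

p' = (0.4320, -1.2480, -0.1360)
q' = (0.7149, 0.0132, 0.4809, 0.5075)
v' = (-1.6300, 1.2600, 1.5540)
ω' = (-0.1914, -1.1678, 0.3660)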